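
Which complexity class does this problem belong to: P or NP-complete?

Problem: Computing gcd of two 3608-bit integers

This problem is in P: the Euclidean algorithm runs in polynomial time in the bit-length.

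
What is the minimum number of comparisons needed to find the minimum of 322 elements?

Finding the minimum requires 321 comparisons, identical reasoning to finding the maximum. Each comparison eliminates one candidate.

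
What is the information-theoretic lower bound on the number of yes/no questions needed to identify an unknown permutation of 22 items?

There are 22! = 1124000727777607680000 permutations. Each yes/no question gives at most 1 bit, so at least ceil(log_2(1124000727777607680000)) = 70 questions are needed.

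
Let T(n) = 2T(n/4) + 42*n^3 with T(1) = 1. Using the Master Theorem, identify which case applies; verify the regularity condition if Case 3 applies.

a=2, b=4, f(n)=42*n^3.
log_4(2) = 0.5 < 3.
f(n) = Omega(n^(0.5+epsilon)) for some epsilon > 0, so Case 3 is the candidate.
Regularity: a*f(n/b) = 2*42*(n/4)^3 = (2/64)*42*n^3 <= c*f(n) with c = 2/64 < 1. Satisfied.
Case 3: T(n) = Theta(n^3).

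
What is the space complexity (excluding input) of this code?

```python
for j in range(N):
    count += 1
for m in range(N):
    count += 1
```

Space complexity: O(1).
Only a constant amount of auxiliary storage is used; nothing grows with n.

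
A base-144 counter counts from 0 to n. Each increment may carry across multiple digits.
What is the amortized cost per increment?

Digit at position i changes every 144^i increments. Total digit changes over n increments: n * 144/(144-1) = O(n). Amortized: O(1).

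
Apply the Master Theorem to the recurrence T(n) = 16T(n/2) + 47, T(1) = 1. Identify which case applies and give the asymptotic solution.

a=16, b=2, f(n)=47.
log_2(16) = 4 > 0.
Since f(n) = O(n^0) is polynomially smaller than n^4, Case 1 applies.
T(n) = Theta(n^4).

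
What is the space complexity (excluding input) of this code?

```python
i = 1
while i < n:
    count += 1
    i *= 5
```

Space complexity: O(1).
Only a constant amount of auxiliary storage is used; nothing grows with n.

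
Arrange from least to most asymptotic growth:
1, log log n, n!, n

Ordered by growth rate: 1 < log log n < n < n!.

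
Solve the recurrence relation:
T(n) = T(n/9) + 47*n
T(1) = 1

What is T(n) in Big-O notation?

Geometric series: 47*n*(1 + 1/9 + 1/9^2 + ...) = O(n). T(n) = O(n).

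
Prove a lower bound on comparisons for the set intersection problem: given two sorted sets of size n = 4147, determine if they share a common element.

For two sorted arrays of size n = 4147, any correct algorithm must examine Omega(n) elements. If fewer are examined, an adversary places a common element in an unexamined gap. A merge-based scan achieves O(n), so the bound is tight.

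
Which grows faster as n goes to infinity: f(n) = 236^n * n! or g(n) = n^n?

f(n) = 236^n * n! grows faster: by Stirling n! ~ sqrt(2 pi n)(n/e)^n, so 236^n n! / n^n ~ (236/e)^n sqrt(2 pi n) -> infinity since 236/e > 1.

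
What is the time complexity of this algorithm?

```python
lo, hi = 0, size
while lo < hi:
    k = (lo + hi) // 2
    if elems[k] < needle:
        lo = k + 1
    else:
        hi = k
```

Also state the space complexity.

Time complexity: O(log n).
Space complexity: O(1).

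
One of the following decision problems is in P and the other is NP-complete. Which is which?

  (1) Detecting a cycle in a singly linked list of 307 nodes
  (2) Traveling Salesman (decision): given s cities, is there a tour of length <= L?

(1) is P: Floyd's tortoise-and-hare runs in O(n) time, O(1) space.
(2) is NP-complete: reduces from Hamiltonian Cycle.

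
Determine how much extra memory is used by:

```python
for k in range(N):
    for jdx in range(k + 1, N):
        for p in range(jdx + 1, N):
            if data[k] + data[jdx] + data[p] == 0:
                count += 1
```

Space complexity: O(1).
Only a constant amount of auxiliary storage is used; nothing grows with n.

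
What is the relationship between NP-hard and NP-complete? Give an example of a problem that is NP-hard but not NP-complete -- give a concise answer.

NP-hard: at least as hard as any NP problem (but need not be in NP). NP-complete = NP-hard intersection NP. The Halting Problem is NP-hard but undecidable (not in NP). The optimization version of TSP is NP-hard but not a decision problem.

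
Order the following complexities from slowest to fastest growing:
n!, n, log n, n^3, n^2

Ordered by growth rate: log n < n < n^2 < n^3 < n!.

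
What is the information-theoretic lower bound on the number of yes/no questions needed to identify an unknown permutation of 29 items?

There are 29! = 8841761993739701954543616000000 permutations. Each yes/no question gives at most 1 bit, so at least ceil(log_2(8841761993739701954543616000000)) = 103 questions are needed.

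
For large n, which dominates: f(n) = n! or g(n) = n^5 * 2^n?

f(n) = n! grows faster: by Stirling n! ~ (n/e)^n sqrt(2*pi*n); (n/e)^n eventually dominates n^5 * 2^n.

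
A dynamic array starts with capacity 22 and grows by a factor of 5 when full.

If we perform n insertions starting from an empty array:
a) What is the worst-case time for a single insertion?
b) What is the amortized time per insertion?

(a) Worst-case single insertion: O(n) -- when the array is full at capacity c, the resize copies all c elements, and c can be Theta(n).
(b) Resizes happen at sizes 22, 110, 550, ... Total copy cost for n insertions: 22 + 110 + ... = O(n) (geometric series with ratio 1/5). Amortized cost per insertion: O(n)/n = O(1).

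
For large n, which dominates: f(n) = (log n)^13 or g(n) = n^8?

g(n) = n^8 grows faster: any positive polynomial dominates any polylog.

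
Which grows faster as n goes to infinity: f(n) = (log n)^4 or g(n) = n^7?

g(n) = n^7 grows faster: any positive polynomial dominates any polylog.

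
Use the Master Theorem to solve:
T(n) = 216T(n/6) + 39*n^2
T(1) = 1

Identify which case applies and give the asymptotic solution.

a=216, b=6, f(n)=39*n^2.
log_6(216) = 3 > 2.
Since f(n) = O(n^2) is polynomially smaller than n^3, Case 1 applies.
T(n) = Theta(n^3).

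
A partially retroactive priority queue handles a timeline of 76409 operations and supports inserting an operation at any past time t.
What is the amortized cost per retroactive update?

Partially retroactive priority queues (Demaine-Iacono-Langerman) allow updates at past times with queries only at the present. With a balanced BST over the m = 76409 timeline events tracking bridges, each retroactive insert or delete is O(log m) amortized.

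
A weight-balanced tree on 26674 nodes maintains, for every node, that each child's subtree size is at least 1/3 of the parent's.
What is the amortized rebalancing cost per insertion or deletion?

With balance ratio 1/3, tree height is O(log_{3/1}(26674)) = O(log n). A rebalance at a node of size s costs O(s) but requires Omega(s) updates in that subtree to retrigger. Summed over the O(log n) ancestors of the touched leaf, amortized rebalancing is O(log n).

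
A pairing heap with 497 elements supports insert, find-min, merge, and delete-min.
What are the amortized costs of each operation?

Pairing heaps are self-adjusting heap-ordered trees. Insert and merge link two roots: O(1). Find-min reads the root: O(1). Delete-min removes the root, then pairs children in two passes; amortized cost is O(log 497) = O(log n).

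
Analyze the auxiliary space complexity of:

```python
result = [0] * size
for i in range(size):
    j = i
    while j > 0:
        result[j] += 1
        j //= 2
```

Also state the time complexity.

Space complexity: O(n).
Auxiliary storage grows linearly with the input size n in the worst case.
Time complexity: O(n log n).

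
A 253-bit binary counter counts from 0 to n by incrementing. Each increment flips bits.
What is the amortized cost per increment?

Bit i flips every 2^i increments. Total flips over n increments: sum_{i=0}^{253} n/2^i < 2n. Amortized cost: 2n/n = O(1).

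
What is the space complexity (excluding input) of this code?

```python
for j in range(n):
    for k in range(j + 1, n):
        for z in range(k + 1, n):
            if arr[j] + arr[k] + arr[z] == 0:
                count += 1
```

Space complexity: O(1).
Only a constant amount of auxiliary storage is used; nothing grows with n.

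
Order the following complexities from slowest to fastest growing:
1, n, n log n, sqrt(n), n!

Ordered by growth rate: 1 < sqrt(n) < n < n log n < n!.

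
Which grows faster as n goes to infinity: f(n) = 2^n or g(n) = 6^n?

g(n) = 6^n grows faster: (6/2)^n -> infinity since 6/2 > 1.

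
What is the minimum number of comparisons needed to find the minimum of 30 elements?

Finding the minimum requires 29 comparisons, identical reasoning to finding the maximum. Each comparison eliminates one candidate.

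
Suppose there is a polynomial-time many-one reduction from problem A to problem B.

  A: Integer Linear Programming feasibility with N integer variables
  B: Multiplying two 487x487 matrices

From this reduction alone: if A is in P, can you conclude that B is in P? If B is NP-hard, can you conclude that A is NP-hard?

A poly-time reduction A <=_p B transfers tractability DOWN (B easy => A easy) and hardness UP (A hard => B hard), not the reverse.
From A in P, the reduction alone does NOT give B in P: any problem in P trivially reduces to SAT, yet SAT is not known to be in P.
From B NP-hard, the reduction alone does NOT give A NP-hard: again, easy problems reduce to hard ones.
(Here in fact A is NP-complete and B is in P, so no such reduction is known -- its existence would imply P = NP; the analysis concerns only what the assumed reduction would or would not let you conclude.)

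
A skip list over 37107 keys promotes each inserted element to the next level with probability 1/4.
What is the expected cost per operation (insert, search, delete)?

Expected number of levels is O(log_4(37107)) = O(log n). A search visits O(1) expected nodes per level over O(log n) levels. Insert/delete are a search plus O(1) pointer updates per level. Expected O(log n) per operation.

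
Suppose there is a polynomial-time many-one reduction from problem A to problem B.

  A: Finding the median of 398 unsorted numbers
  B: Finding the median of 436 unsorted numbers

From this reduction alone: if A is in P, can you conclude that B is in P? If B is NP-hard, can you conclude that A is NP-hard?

A poly-time reduction A <=_p B transfers tractability DOWN (B easy => A easy) and hardness UP (A hard => B hard), not the reverse.
From A in P, the reduction alone does NOT give B in P: any problem in P trivially reduces to SAT, yet SAT is not known to be in P.
From B NP-hard, the reduction alone does NOT give A NP-hard: again, easy problems reduce to hard ones.
(Here in fact A is P and B is P.)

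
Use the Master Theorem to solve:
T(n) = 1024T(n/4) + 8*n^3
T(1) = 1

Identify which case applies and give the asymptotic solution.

a=1024, b=4, f(n)=8*n^3.
log_4(1024) = 5 > 3.
Since f(n) = O(n^3) is polynomially smaller than n^5, Case 1 applies.
T(n) = Theta(n^5).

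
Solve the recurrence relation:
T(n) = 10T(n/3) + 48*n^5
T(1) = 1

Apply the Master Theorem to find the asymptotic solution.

a=10, b=3, f(n)=48*n^5. log_3(10) = 2.096 < 5. Case 3: T(n) = O(n^5).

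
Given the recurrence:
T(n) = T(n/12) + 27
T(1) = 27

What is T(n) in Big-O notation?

Each step divides n by 12 and adds 27. After log_12(n) steps, T(n) = O(log n).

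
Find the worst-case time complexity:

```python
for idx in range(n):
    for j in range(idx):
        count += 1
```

Time complexity: O(n^2).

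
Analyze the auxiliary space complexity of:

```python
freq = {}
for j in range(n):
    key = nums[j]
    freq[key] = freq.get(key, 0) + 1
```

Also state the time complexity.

Space complexity: O(n).
Auxiliary storage grows linearly with the input size n in the worst case.
Time complexity: O(n).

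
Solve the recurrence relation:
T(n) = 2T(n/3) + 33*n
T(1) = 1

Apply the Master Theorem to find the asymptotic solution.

a=2, b=3, f(n)=33*n. log_3(2) = 0.6309 < 1. Case 3: T(n) = O(n).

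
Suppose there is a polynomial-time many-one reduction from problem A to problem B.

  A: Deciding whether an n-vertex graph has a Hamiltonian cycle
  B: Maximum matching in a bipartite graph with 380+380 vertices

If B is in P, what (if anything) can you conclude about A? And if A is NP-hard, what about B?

A poly-time reduction A <=_p B means any A-instance can be transformed to a B-instance in poly time.
If B is in P: compose the reduction with B's poly-time algorithm to solve A in poly time, so A is in P.
If A is NP-hard: every NP problem reduces to A, which reduces to B; composing reductions, every NP problem reduces to B, so B is NP-hard.
(Here in fact A is NP-complete and B is in P, so no such reduction is known -- its existence would imply P = NP; the analysis concerns only what the assumed reduction would or would not let you conclude.)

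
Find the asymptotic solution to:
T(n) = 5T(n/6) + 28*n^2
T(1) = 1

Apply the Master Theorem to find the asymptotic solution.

a=5, b=6, f(n)=28*n^2. log_6(5) = 0.8982 < 2. Case 3: T(n) = O(n^2).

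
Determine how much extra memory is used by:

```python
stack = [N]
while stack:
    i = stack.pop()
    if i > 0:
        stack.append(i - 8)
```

Space complexity: O(1).
Only a constant amount of auxiliary storage is used; nothing grows with n.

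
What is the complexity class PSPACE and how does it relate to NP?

PSPACE is the class of problems solvable with polynomial space. NP is a subset of PSPACE (a poly-space machine can enumerate all certificates). PSPACE-complete problems include QBF (quantified Boolean formulas) and generalized games. It is unknown whether NP = PSPACE.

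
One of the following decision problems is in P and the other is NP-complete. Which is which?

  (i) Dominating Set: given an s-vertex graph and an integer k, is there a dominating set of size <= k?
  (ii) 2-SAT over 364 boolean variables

(i) is NP-complete: reduces from Set Cover (with k part of the input).
(ii) is P: 2-SAT is solvable in linear time via implication-graph SCCs.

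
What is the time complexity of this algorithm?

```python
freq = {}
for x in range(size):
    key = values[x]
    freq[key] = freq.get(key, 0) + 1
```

Time complexity: O(n).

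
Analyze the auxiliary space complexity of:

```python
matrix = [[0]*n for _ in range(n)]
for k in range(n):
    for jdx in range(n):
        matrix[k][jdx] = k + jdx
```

Space complexity: O(n^2).
A 2D structure of size n x n is allocated.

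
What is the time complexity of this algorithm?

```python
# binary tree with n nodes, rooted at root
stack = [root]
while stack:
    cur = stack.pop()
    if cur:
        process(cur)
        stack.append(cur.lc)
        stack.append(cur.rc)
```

Time complexity: O(n).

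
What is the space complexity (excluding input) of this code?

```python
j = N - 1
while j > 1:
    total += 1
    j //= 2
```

Space complexity: O(1).
Only a constant amount of auxiliary storage is used; nothing grows with n.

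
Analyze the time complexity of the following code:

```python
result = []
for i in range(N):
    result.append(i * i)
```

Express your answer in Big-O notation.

Time complexity: O(n).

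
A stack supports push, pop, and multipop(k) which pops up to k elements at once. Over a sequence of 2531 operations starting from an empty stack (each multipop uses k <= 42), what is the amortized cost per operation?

Each element is pushed exactly once and popped at most once (whether by pop or as part of a multipop). So the total number of individual pops over the whole sequence is at most the number of pushes, which is at most 2531. Total work <= 2 * 2531, hence O(1) amortized per operation.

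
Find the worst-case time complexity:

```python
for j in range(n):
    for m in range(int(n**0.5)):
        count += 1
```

Time complexity: O(n * sqrt(n)).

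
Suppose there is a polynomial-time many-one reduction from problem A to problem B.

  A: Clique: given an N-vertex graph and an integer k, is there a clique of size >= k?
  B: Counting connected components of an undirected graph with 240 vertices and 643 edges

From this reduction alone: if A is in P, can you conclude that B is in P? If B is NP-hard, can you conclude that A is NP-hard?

A poly-time reduction A <=_p B transfers tractability DOWN (B easy => A easy) and hardness UP (A hard => B hard), not the reverse.
From A in P, the reduction alone does NOT give B in P: any problem in P trivially reduces to SAT, yet SAT is not known to be in P.
From B NP-hard, the reduction alone does NOT give A NP-hard: again, easy problems reduce to hard ones.
(Here in fact A is NP-complete and B is in P, so no such reduction is known -- its existence would imply P = NP; the analysis concerns only what the assumed reduction would or would not let you conclude.)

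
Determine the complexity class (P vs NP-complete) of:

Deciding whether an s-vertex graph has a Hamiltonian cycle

This problem is NP-complete: one of Karp's 21 NP-complete problems.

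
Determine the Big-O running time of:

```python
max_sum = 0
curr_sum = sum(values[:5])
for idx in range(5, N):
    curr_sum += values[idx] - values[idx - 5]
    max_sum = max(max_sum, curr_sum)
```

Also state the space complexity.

Time complexity: O(n).
Space complexity: O(1).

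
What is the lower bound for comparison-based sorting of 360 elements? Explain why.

A comparison-based sorting algorithm corresponds to a decision tree. With 360! possible permutations, the tree has 360! leaves. The height is at least log_2(360!) = Omega(n log n) by Stirling's approximation.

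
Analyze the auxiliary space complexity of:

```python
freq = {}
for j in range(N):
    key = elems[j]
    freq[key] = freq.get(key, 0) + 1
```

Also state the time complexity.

Space complexity: O(n).
Auxiliary storage grows linearly with the input size n in the worst case.
Time complexity: O(n).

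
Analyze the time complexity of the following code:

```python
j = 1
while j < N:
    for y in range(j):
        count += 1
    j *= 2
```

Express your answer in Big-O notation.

Time complexity: O(n).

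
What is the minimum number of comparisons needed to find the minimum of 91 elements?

Finding the minimum requires 90 comparisons, identical reasoning to finding the maximum. Each comparison eliminates one candidate.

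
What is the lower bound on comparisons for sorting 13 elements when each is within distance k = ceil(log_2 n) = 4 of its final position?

Partition the 13 positions into floor(n/k) blocks of k = 4 consecutive positions; any permutation within a block keeps every element within k of its final position, so there are at least (k!)^(n/k) distinguishable inputs. Lower bound: log_2((k!)^(n/k)) = (n/k) * log_2(k!) = Theta(n log k); with k = ceil(log_2 n), this is Omega(n log log n).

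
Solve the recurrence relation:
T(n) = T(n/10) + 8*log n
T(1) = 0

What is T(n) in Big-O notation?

Each of the log_10(n) levels adds O(log n). T(n) = O(log^2 n).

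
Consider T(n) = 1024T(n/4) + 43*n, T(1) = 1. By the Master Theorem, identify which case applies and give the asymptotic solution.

a=1024, b=4, f(n)=43*n.
log_4(1024) = 5 > 1.
Since f(n) = O(n^1) is polynomially smaller than n^5, Case 1 applies.
T(n) = Theta(n^5).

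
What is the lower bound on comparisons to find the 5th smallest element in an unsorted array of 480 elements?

Finding the 5th smallest of 480 elements requires Omega(n) comparisons. Every element must participate in at least one comparison; otherwise it could be the 5th smallest.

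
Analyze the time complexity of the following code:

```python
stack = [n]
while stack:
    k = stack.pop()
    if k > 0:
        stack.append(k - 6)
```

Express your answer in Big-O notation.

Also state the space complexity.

Time complexity: O(n).
Space complexity: O(1).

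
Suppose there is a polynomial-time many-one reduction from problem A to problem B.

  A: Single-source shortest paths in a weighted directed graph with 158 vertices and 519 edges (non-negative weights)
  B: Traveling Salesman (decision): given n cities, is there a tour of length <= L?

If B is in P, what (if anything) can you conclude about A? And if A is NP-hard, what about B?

A poly-time reduction A <=_p B means any A-instance can be transformed to a B-instance in poly time.
If B is in P: compose the reduction with B's poly-time algorithm to solve A in poly time, so A is in P.
If A is NP-hard: every NP problem reduces to A, which reduces to B; composing reductions, every NP problem reduces to B, so B is NP-hard.
(Here in fact A is P and B is NP-complete.)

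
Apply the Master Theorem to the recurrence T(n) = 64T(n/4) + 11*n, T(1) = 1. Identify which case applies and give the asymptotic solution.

a=64, b=4, f(n)=11*n.
log_4(64) = 3 > 1.
Since f(n) = O(n^1) is polynomially smaller than n^3, Case 1 applies.
T(n) = Theta(n^3).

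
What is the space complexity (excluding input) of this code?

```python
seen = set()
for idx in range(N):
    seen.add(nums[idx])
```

Space complexity: O(n).
Auxiliary storage grows linearly with the input size n in the worst case.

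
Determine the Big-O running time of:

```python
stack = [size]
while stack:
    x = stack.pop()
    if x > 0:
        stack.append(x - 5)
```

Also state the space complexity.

Time complexity: O(n).
Space complexity: O(1).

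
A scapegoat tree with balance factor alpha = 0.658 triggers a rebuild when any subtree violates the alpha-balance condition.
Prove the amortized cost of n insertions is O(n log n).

Define potential Phi = c * sum of |size(left(v)) - size(right(v))| over all nodes. An insertion at depth d costs O(d) = O(log n) and increases Phi by O(log n). When a rebuild of subtree of size s occurs, it costs O(s) but reduces Phi by Omega(s). With alpha = 0.658, between rebuilds Omega(s) insertions must occur. Amortized cost per insertion: O(log n).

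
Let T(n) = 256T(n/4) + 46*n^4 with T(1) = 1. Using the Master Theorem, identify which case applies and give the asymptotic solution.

a=256, b=4, f(n)=46*n^4.
log_4(256) = 4, so n^(log_b(a)) = n^4.
f(n) = Theta(n^4), so Case 2 applies.
T(n) = Theta(n^4 log n).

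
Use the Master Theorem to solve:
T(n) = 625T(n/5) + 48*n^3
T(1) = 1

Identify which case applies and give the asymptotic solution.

a=625, b=5, f(n)=48*n^3.
log_5(625) = 4 > 3.
Since f(n) = O(n^3) is polynomially smaller than n^4, Case 1 applies.
T(n) = Theta(n^4).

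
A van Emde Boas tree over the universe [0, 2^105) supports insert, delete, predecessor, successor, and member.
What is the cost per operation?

vEB recursively partitions [0, 40564819207303340847894502572032) into sqrt(u) clusters of size sqrt(u). Each operation recurses into either one cluster or the summary, never both: T(u) = T(sqrt(u)) + O(1) => T(u) = O(log log u) = O(log 105). This is worst-case, not just amortized.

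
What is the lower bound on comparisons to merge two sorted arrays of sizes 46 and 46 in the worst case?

Adversary: with |46 - 46| <= 1 the inputs can be fully interleaved so that every adjacent pair in the merged output comes from different arrays. Then each of the 91 adjacent pairs must be directly compared, or the algorithm cannot determine their relative order. Standard merge meets this bound.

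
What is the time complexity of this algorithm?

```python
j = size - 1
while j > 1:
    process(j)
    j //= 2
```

Time complexity: O(log n).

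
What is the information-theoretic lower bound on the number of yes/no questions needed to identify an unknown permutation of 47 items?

There are 47! = 258623241511168180642964355153611979969197632389120000000000 permutations. Each yes/no question gives at most 1 bit, so at least ceil(log_2(258623241511168180642964355153611979969197632389120000000000)) = 198 questions are needed.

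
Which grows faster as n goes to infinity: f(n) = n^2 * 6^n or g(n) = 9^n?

g(n) = 9^n grows faster: 9^n / (n^2 6^n) = (9/6)^n / n^2 -> infinity since 9/6 > 1.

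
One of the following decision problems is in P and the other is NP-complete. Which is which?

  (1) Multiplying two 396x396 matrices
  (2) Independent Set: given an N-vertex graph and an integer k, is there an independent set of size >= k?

(1) is P: the schoolbook algorithm runs in O(n^3).
(2) is NP-complete: complement of Clique (with k part of the input).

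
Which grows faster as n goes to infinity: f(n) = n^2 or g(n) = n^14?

g(n) = n^14 grows faster: n^14/n^2 = n^12 -> infinity.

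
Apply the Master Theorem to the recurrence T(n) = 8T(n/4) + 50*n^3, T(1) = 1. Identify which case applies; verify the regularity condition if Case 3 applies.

a=8, b=4, f(n)=50*n^3.
log_4(8) = 1.5 < 3.
f(n) = Omega(n^(1.5+epsilon)) for some epsilon > 0, so Case 3 is the candidate.
Regularity: a*f(n/b) = 8*50*(n/4)^3 = (8/64)*50*n^3 <= c*f(n) with c = 8/64 < 1. Satisfied.
Case 3: T(n) = Theta(n^3).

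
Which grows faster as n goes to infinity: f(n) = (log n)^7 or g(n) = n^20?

g(n) = n^20 grows faster: any positive polynomial dominates any polylog.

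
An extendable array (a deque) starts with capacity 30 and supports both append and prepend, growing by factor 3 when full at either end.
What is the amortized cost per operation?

Growth at either end copies all elements; capacities form a geometric sequence with ratio 3, so total copy cost over n operations is O(n) (two geometric series). Amortized O(1).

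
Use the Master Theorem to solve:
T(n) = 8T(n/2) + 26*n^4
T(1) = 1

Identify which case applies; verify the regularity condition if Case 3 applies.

a=8, b=2, f(n)=26*n^4.
log_2(8) = 3 < 4.
f(n) = Omega(n^(3+epsilon)) for some epsilon > 0, so Case 3 is the candidate.
Regularity: a*f(n/b) = 8*26*(n/2)^4 = (8/16)*26*n^4 <= c*f(n) with c = 8/16 < 1. Satisfied.
Case 3: T(n) = Theta(n^4).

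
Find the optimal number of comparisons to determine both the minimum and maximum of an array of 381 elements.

Naive approach: 760 comparisons (380 for max + 380 for min).
Optimal: Compare elements in pairs first (floor(n/2) = 190 comparisons), then find max among winners and min among losers (190 comparisons each).
Total: ceil(3n/2) - 2 = 570 comparisons. An adversary argument shows this is also a lower bound.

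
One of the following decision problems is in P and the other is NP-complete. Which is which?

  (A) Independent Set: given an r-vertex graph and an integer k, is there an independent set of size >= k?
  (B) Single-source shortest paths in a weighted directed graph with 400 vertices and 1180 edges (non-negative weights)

(A) is NP-complete: complement of Clique (with k part of the input).
(B) is P: Dijkstra's algorithm runs in O((V+E) log V).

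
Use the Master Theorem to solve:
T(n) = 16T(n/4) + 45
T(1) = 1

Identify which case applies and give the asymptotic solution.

a=16, b=4, f(n)=45.
log_4(16) = 2 > 0.
Since f(n) = O(n^0) is polynomially smaller than n^2, Case 1 applies.
T(n) = Theta(n^2).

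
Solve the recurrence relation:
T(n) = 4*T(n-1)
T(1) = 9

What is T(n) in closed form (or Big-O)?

Each step multiplies by 4. T(n) = T(1)*4^(n-1) = 9*4^(n-1).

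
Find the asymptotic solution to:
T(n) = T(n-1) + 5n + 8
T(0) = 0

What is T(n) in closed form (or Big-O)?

Dominant term in sum is 5*sum(i, i=1..n) = 5*n*(n+1)/2 = O(n^2).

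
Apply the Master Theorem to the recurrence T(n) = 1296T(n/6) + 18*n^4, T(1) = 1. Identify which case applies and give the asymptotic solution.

a=1296, b=6, f(n)=18*n^4.
log_6(1296) = 4, so n^(log_b(a)) = n^4.
f(n) = Theta(n^4), so Case 2 applies.
T(n) = Theta(n^4 log n).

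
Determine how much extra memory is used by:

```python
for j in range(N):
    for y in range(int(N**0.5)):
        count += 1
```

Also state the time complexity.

Space complexity: O(1).
Only a constant amount of auxiliary storage is used; nothing grows with n.
Time complexity: O(n * sqrt(n)).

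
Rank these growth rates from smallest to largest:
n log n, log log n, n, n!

Ordered by growth rate: log log n < n < n log n < n!.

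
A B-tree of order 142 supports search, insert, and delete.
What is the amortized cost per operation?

B-tree of order 142 has height O(log_142 n). Each operation traverses the tree height. Splits during insert and merges during delete are O(1) each and occur at most once per level. Total cost per operation: O(log_142 n).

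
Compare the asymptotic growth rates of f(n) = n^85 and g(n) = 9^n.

g(n) = 9^n grows faster: any exponential with base > 1 dominates every polynomial.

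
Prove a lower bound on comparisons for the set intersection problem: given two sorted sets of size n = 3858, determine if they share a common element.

For two sorted arrays of size n = 3858, any correct algorithm must examine Omega(n) elements. If fewer are examined, an adversary places a common element in an unexamined gap. A merge-based scan achieves O(n), so the bound is tight.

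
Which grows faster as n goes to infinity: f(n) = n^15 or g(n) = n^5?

f(n) = n^15 grows faster: n^15/n^5 = n^10 -> infinity.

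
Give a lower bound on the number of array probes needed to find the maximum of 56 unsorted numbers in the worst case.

Adversary: any unprobed cell could hold a value larger than everything seen so far. If fewer than 56 cells are probed, the adversary places the max in an unprobed cell. So all 56 cells must be examined; together with 56-1 comparisons this is tight.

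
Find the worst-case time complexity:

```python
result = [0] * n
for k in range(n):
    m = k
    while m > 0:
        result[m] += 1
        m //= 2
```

Time complexity: O(n log n).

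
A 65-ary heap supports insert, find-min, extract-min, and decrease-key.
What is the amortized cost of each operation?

The 65-ary heap has height O(log_65 n). Insert sifts up: O(log_65 n). Find-min reads the root: O(1). Extract-min sifts down comparing 65 children per level: O(65 * log_65 n). Decrease-key sifts up: O(log_65 n).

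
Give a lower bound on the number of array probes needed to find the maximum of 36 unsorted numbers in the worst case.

Adversary: any unprobed cell could hold a value larger than everything seen so far. If fewer than 36 cells are probed, the adversary places the max in an unprobed cell. So all 36 cells must be examined; together with 36-1 comparisons this is tight.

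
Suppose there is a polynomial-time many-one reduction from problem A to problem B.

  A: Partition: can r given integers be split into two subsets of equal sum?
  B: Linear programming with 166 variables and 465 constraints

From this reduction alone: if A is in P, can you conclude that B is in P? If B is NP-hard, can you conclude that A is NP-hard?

A poly-time reduction A <=_p B transfers tractability DOWN (B easy => A easy) and hardness UP (A hard => B hard), not the reverse.
From A in P, the reduction alone does NOT give B in P: any problem in P trivially reduces to SAT, yet SAT is not known to be in P.
From B NP-hard, the reduction alone does NOT give A NP-hard: again, easy problems reduce to hard ones.
(Here in fact A is NP-complete and B is in P, so no such reduction is known -- its existence would imply P = NP; the analysis concerns only what the assumed reduction would or would not let you conclude.)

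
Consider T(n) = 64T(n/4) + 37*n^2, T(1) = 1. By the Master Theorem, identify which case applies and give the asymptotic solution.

a=64, b=4, f(n)=37*n^2.
log_4(64) = 3 > 2.
Since f(n) = O(n^2) is polynomially smaller than n^3, Case 1 applies.
T(n) = Theta(n^3).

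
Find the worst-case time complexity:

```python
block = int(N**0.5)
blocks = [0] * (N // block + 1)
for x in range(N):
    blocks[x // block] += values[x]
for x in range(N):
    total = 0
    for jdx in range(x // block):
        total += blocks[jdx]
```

Time complexity: O(n * sqrt(n)).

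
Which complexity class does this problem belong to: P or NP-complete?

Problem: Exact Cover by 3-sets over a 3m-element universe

This problem is NP-complete: one of Karp's 21 NP-complete problems.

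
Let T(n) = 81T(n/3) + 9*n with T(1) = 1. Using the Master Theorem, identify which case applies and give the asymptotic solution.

a=81, b=3, f(n)=9*n.
log_3(81) = 4 > 1.
Since f(n) = O(n^1) is polynomially smaller than n^4, Case 1 applies.
T(n) = Theta(n^4).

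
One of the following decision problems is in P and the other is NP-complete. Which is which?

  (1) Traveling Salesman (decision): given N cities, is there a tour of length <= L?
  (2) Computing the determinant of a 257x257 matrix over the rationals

(1) is NP-complete: reduces from Hamiltonian Cycle.
(2) is P: Gaussian elimination runs in O(n^3).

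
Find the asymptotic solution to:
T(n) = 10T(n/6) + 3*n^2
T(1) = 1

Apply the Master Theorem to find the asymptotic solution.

a=10, b=6, f(n)=3*n^2. log_6(10) = 1.285 < 2. Case 3: T(n) = O(n^2).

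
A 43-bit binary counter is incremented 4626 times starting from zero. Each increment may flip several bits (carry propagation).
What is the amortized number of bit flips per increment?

Bit i flips on every 2^i-th increment, so over 4626 increments bit i flips floor(4626/2^i) times. Summing over i: total flips < 2 * 4626. Amortized: < 2 = O(1) per increment.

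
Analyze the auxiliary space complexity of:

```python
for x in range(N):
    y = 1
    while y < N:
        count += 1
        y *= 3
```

Space complexity: O(1).
Only a constant amount of auxiliary storage is used; nothing grows with n.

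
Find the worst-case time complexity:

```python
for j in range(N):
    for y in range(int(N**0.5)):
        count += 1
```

Time complexity: O(n * sqrt(n)).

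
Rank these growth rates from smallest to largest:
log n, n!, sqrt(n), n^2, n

Ordered by growth rate: log n < sqrt(n) < n < n^2 < n!.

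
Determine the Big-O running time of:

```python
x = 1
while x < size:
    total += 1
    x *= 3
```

Time complexity: O(log n).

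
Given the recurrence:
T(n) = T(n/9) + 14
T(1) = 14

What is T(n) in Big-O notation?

Each step divides n by 9 and adds 14. After log_9(n) steps, T(n) = O(log n).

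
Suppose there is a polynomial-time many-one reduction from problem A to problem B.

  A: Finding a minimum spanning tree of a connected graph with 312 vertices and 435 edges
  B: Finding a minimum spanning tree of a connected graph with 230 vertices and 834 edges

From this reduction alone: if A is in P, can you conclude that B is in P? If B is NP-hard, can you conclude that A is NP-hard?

A poly-time reduction A <=_p B transfers tractability DOWN (B easy => A easy) and hardness UP (A hard => B hard), not the reverse.
From A in P, the reduction alone does NOT give B in P: any problem in P trivially reduces to SAT, yet SAT is not known to be in P.
From B NP-hard, the reduction alone does NOT give A NP-hard: again, easy problems reduce to hard ones.
(Here in fact A is P and B is P.)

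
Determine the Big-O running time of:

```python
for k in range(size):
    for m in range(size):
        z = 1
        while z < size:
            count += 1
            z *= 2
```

Time complexity: O(n^2 log n).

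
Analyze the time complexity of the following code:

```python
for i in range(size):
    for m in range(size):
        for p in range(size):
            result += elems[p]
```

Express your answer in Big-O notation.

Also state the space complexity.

Time complexity: O(n^3).
Space complexity: O(1).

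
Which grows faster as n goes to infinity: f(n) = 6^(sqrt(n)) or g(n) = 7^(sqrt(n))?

g(n) = 7^(sqrt(n)) grows faster: ratio is (7/6)^(sqrt(n)) -> infinity since 7/6 > 1.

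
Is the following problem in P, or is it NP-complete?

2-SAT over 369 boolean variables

This problem is in P: 2-SAT is solvable in linear time via implication-graph SCCs.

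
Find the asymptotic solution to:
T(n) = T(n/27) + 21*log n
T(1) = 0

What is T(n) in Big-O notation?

Each of the log_27(n) levels adds O(log n). T(n) = O(log^2 n).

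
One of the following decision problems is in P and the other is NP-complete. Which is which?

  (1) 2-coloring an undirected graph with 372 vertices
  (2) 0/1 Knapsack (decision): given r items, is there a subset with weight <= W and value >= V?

(1) is P: 2-coloring is bipartiteness testing via BFS, O(V+E).
(2) is NP-complete: reduces from Subset Sum.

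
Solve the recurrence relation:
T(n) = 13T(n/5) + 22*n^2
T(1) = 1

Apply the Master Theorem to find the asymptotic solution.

a=13, b=5, f(n)=22*n^2. log_5(13) = 1.594 < 2. Case 3: T(n) = O(n^2).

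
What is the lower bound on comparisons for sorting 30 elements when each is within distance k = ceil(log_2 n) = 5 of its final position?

Partition the 30 positions into floor(n/k) blocks of k = 5 consecutive positions; any permutation within a block keeps every element within k of its final position, so there are at least (k!)^(n/k) distinguishable inputs. Lower bound: log_2((k!)^(n/k)) = (n/k) * log_2(k!) = Theta(n log k); with k = ceil(log_2 n), this is Omega(n log log n).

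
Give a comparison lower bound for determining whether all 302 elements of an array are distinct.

In the algebraic decision-tree model, the YES region for element distinctness on 302 elements has 302! connected components (one per ordering). Ben-Or's theorem then gives a lower bound of Omega(log(n!)) = Omega(n log n).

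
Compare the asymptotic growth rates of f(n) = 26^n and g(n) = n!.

g(n) = n! grows faster: n!/26^n -> infinity by Stirling.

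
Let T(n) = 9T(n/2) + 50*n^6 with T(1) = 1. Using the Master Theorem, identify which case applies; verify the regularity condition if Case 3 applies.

a=9, b=2, f(n)=50*n^6.
log_2(9) = 3.17 < 6.
f(n) = Omega(n^(3.17+epsilon)) for some epsilon > 0, so Case 3 is the candidate.
Regularity: a*f(n/b) = 9*50*(n/2)^6 = (9/64)*50*n^6 <= c*f(n) with c = 9/64 < 1. Satisfied.
Case 3: T(n) = Theta(n^6).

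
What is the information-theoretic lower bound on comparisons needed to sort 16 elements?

There are 16! = 20922789888000 possible orderings. Each comparison gives 1 bit. We need at least ceil(log_2(20922789888000)) = 45 comparisons.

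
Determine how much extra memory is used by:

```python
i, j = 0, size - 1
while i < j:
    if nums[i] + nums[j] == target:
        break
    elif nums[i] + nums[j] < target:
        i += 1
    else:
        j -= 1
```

Space complexity: O(1).
Only a constant amount of auxiliary storage is used; nothing grows with n.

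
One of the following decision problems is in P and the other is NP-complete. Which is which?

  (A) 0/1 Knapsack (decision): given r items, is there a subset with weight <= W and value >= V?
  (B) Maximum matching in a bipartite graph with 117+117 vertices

(A) is NP-complete: reduces from Subset Sum.
(B) is P: Hopcroft-Karp runs in O(E sqrt(V)).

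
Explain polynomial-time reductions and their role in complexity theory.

A poly-time reduction from A to B transforms any instance of A into an instance of B in polynomial time. If A reduces to B and B is in P, then A is in P. If A is NP-hard and A reduces to B, then B is NP-hard. Reductions transfer hardness upward and tractability downward.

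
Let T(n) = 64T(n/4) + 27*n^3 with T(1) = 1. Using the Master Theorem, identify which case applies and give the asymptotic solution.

a=64, b=4, f(n)=27*n^3.
log_4(64) = 3, so n^(log_b(a)) = n^3.
f(n) = Theta(n^3), so Case 2 applies.
T(n) = Theta(n^3 log n).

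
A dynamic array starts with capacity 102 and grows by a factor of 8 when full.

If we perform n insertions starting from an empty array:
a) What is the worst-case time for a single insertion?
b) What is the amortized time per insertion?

(a) Worst-case single insertion: O(n) -- when the array is full at capacity c, the resize copies all c elements, and c can be Theta(n).
(b) Resizes happen at sizes 102, 816, 6528, ... Total copy cost for n insertions: 102 + 816 + ... = O(n) (geometric series with ratio 1/8). Amortized cost per insertion: O(n)/n = O(1).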